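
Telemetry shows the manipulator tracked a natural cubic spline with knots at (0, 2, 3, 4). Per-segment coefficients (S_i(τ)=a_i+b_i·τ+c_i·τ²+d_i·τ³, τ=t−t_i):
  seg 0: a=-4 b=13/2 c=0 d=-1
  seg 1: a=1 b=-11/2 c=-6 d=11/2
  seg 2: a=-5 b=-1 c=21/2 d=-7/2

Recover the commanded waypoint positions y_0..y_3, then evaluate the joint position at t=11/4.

y_0=-4 y_1=1 y_2=-5 y_3=1
S(11/4) = -535/128

y_0 = S_0(0) = a_0 = -4
y_1 = S_1(0) = a_1 = 1
y_2 = S_2(0) = a_2 = -5
y_3 = S_2(1) = 1
t_q=11/4 is in segment 1 (τ=3/4); S_1(τ)=-535/128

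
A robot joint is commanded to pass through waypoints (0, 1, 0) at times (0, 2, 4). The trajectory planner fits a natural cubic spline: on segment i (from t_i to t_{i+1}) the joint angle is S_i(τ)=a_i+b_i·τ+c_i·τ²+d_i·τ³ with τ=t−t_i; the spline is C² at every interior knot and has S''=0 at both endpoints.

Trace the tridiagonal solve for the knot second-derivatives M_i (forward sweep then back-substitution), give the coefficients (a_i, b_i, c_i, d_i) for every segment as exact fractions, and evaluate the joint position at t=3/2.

Δ: Δ0=1/2, Δ1=-1/2
row 1: diag=8, rhs=-6; c'=1/4, d'=-3/4
back: M1=-3/4
M: M0=0, M1=-3/4, M2=0
seg 0: a=0, c=M0/2=0, d=(M1−M0)/(6·2)=-1/16, b=Δ0−h0·(2M0+M1)/6=3/4
seg 1: a=1, c=M1/2=-3/8, d=(M2−M1)/(6·2)=1/16, b=Δ1−h1·(2M1+M2)/6=0
t_q=3/2 → seg 0, τ=3/2; S=0+3/4·τ+0·τ²+-1/16·τ³=117/128

  seg 0: a=0 b=3/4 c=0 d=-1/16
  seg 1: a=1 b=0 c=-3/8 d=1/16
S(3/2) = 117/128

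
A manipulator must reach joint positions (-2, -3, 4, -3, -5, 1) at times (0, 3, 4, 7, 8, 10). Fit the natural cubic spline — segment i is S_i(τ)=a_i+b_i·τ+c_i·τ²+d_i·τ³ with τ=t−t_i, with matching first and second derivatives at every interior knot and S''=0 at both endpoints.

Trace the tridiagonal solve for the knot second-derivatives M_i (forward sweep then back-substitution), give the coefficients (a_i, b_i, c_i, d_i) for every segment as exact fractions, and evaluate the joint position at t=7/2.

  seg 0: a=-2 b=-1024/281 c=0 d=2791/7587
  seg 1: a=-3 b=1767/281 c=2791/843 d=-2191/843
  seg 2: a=4 b=4310/843 c=-3782/843 d=5069/7587
  seg 3: a=-3 b=-3175/843 c=429/281 d=202/843
  seg 4: a=-5 b=5/843 c=631/281 d=-631/1686
S(7/2) = 4363/6744

Δ: Δ0=-1/3, Δ1=7, Δ2=-7/3, Δ3=-2, Δ4=3
row 1: diag=8, rhs=44; c'=1/8, d'=11/2
row 2: denom=8−1·1/8=63/8; d'=(-56−1·11/2)/(63/8)=-164/21
row 3: denom=8−3·8/21=48/7; d'=(2−3·-164/21)/(48/7)=89/24
row 4: denom=6−1·7/48=281/48; d'=(30−1·89/24)/(281/48)=1262/281
back: M4=1262/281
back: M3=89/24−7/48·1262/281=858/281
back: M2=-164/21−8/21·858/281=-7564/843
back: M1=11/2−1/8·-7564/843=5582/843
M: M0=0, M1=5582/843, M2=-7564/843, M3=858/281, M4=1262/281, M5=0
seg 0: a=-2, c=M0/2=0, d=(M1−M0)/(6·3)=2791/7587, b=Δ0−h0·(2M0+M1)/6=-1024/281
seg 1: a=-3, c=M1/2=2791/843, d=(M2−M1)/(6·1)=-2191/843, b=Δ1−h1·(2M1+M2)/6=1767/281
seg 2: a=4, c=M2/2=-3782/843, d=(M3−M2)/(6·3)=5069/7587, b=Δ2−h2·(2M2+M3)/6=4310/843
seg 3: a=-3, c=M3/2=429/281, d=(M4−M3)/(6·1)=202/843, b=Δ3−h3·(2M3+M4)/6=-3175/843
seg 4: a=-5, c=M4/2=631/281, d=(M5−M4)/(6·2)=-631/1686, b=Δ4−h4·(2M4+M5)/6=5/843
t_q=7/2 → seg 1, τ=1/2; S=-3+1767/281·τ+2791/843·τ²+-2191/843·τ³=4363/6744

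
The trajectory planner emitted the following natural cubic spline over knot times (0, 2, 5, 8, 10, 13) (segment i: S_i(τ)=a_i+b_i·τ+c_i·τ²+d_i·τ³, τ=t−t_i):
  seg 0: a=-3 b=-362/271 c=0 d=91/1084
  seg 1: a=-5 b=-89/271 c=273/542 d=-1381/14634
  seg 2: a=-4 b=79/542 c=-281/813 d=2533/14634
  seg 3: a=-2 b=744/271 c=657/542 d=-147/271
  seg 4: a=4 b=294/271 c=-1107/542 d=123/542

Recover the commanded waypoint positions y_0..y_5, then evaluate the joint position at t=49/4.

y_0 = S_0(0) = a_0 = -3
y_1 = S_1(0) = a_1 = -5
y_2 = S_2(0) = a_2 = -4
y_3 = S_3(0) = a_3 = -2
y_4 = S_4(0) = a_4 = 4
y_5 = S_4(3) = -5
t_q=49/4 is in segment 4 (τ=9/4); S_4(τ)=-45577/34688

y_0=-3 y_1=-5 y_2=-4 y_3=-2 y_4=4 y_5=-5
S(49/4) = -45577/34688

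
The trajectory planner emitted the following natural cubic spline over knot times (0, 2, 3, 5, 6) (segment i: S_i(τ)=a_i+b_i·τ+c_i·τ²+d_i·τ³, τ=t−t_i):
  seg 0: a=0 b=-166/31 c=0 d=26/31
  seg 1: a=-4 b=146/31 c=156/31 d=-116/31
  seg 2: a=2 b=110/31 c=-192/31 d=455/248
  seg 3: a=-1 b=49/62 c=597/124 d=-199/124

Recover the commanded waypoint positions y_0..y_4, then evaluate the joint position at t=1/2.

y_0=0 y_1=-4 y_2=2 y_3=-1 y_4=3
S(1/2) = -319/124

y_0 = S_0(0) = a_0 = 0
y_1 = S_1(0) = a_1 = -4
y_2 = S_2(0) = a_2 = 2
y_3 = S_3(0) = a_3 = -1
y_4 = S_3(1) = 3
t_q=1/2 is in segment 0 (τ=1/2); S_0(τ)=-319/124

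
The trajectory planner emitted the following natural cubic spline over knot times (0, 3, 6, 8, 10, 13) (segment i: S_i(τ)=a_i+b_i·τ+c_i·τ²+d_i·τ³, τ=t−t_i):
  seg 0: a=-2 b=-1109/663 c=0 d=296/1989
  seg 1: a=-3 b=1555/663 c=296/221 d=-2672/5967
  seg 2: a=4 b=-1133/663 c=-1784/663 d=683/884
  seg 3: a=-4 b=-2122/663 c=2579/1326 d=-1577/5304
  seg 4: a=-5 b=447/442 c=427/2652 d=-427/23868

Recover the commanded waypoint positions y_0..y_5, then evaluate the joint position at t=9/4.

y_0=-2 y_1=-3 y_2=4 y_3=-4 y_4=-5 y_5=-1
S(9/4) = -7193/1768

y_0 = S_0(0) = a_0 = -2
y_1 = S_1(0) = a_1 = -3
y_2 = S_2(0) = a_2 = 4
y_3 = S_3(0) = a_3 = -4
y_4 = S_4(0) = a_4 = -5
y_5 = S_4(3) = -1
t_q=9/4 is in segment 0 (τ=9/4); S_0(τ)=-7193/1768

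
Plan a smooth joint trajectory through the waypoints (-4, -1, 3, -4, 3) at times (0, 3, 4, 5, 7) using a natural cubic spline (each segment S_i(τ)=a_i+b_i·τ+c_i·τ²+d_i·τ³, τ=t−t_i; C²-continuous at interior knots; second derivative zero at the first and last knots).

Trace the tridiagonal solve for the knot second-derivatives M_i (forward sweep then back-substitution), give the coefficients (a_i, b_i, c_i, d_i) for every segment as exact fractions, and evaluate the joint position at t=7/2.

Δ: Δ0=1, Δ1=4, Δ2=-7, Δ3=7/2
row 1: diag=8, rhs=18; c'=1/8, d'=9/4
row 2: denom=4−1·1/8=31/8; d'=(-66−1·9/4)/(31/8)=-546/31
row 3: denom=6−1·8/31=178/31; d'=(63−1·-546/31)/(178/31)=2499/178
back: M3=2499/178
back: M2=-546/31−8/31·2499/178=-1890/89
back: M1=9/4−1/8·-1890/89=873/178
M: M0=0, M1=873/178, M2=-1890/89, M3=2499/178, M4=0
seg 0: a=-4, c=M0/2=0, d=(M1−M0)/(6·3)=97/356, b=Δ0−h0·(2M0+M1)/6=-517/356
seg 1: a=-1, c=M1/2=873/356, d=(M2−M1)/(6·1)=-1551/356, b=Δ1−h1·(2M1+M2)/6=1051/178
seg 2: a=3, c=M2/2=-945/89, d=(M3−M2)/(6·1)=2093/356, b=Δ2−h2·(2M2+M3)/6=-805/356
seg 3: a=-4, c=M3/2=2499/356, d=(M4−M3)/(6·2)=-833/712, b=Δ3−h3·(2M3+M4)/6=-1043/178
t_q=7/2 → seg 1, τ=1/2; S=-1+1051/178·τ+873/356·τ²+-1551/356·τ³=5755/2848

  seg 0: a=-4 b=-517/356 c=0 d=97/356
  seg 1: a=-1 b=1051/178 c=873/356 d=-1551/356
  seg 2: a=3 b=-805/356 c=-945/89 d=2093/356
  seg 3: a=-4 b=-1043/178 c=2499/356 d=-833/712
S(7/2) = 5755/2848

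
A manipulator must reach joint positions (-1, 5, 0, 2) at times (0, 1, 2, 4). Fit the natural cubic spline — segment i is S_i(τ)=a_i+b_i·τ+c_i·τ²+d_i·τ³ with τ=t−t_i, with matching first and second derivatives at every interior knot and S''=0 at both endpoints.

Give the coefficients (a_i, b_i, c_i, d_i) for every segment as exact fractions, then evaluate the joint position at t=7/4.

  seg 0: a=-1 b=210/23 c=0 d=-72/23
  seg 1: a=5 b=-6/23 c=-216/23 d=107/23
  seg 2: a=0 b=-117/23 c=105/23 d=-35/46
S(7/4) = 95/64

Δ: Δ0=6, Δ1=-5, Δ2=1
row 1: diag=4, rhs=-66; c'=1/4, d'=-33/2
row 2: denom=6−1·1/4=23/4; d'=(36−1·-33/2)/(23/4)=210/23
back: M2=210/23
back: M1=-33/2−1/4·210/23=-432/23
M: M0=0, M1=-432/23, M2=210/23, M3=0
seg 0: a=-1, c=M0/2=0, d=(M1−M0)/(6·1)=-72/23, b=Δ0−h0·(2M0+M1)/6=210/23
seg 1: a=5, c=M1/2=-216/23, d=(M2−M1)/(6·1)=107/23, b=Δ1−h1·(2M1+M2)/6=-6/23
seg 2: a=0, c=M2/2=105/23, d=(M3−M2)/(6·2)=-35/46, b=Δ2−h2·(2M2+M3)/6=-117/23
t_q=7/4 → seg 1, τ=3/4; S=5+-6/23·τ+-216/23·τ²+107/23·τ³=95/64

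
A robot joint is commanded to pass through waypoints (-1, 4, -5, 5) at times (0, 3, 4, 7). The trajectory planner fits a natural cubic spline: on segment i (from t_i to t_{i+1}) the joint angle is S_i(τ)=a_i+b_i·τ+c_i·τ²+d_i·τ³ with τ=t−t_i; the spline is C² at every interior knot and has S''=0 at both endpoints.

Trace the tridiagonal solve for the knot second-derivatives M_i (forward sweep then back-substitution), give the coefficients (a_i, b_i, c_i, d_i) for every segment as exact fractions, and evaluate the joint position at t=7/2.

Δ: Δ0=5/3, Δ1=-9, Δ2=10/3
row 1: diag=8, rhs=-64; c'=1/8, d'=-8
row 2: denom=8−1·1/8=63/8; d'=(74−1·-8)/(63/8)=656/63
back: M2=656/63
back: M1=-8−1/8·656/63=-586/63
M: M0=0, M1=-586/63, M2=656/63, M3=0
seg 0: a=-1, c=M0/2=0, d=(M1−M0)/(6·3)=-293/567, b=Δ0−h0·(2M0+M1)/6=398/63
seg 1: a=4, c=M1/2=-293/63, d=(M2−M1)/(6·1)=23/7, b=Δ1−h1·(2M1+M2)/6=-481/63
seg 2: a=-5, c=M2/2=328/63, d=(M3−M2)/(6·3)=-328/567, b=Δ2−h2·(2M2+M3)/6=-446/63
t_q=7/2 → seg 1, τ=1/2; S=4+-481/63·τ+-293/63·τ²+23/7·τ³=-41/72

  seg 0: a=-1 b=398/63 c=0 d=-293/567
  seg 1: a=4 b=-481/63 c=-293/63 d=23/7
  seg 2: a=-5 b=-446/63 c=328/63 d=-328/567
S(7/2) = -41/72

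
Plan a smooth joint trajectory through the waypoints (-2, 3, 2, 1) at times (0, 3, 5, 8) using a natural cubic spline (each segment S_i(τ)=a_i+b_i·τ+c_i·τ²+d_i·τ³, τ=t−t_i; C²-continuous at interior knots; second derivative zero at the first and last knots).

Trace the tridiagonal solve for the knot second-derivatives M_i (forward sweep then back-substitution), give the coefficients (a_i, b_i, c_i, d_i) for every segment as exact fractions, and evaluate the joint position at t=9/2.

Δ: Δ0=5/3, Δ1=-1/2, Δ2=-1/3
row 1: diag=10, rhs=-13; c'=1/5, d'=-13/10
row 2: denom=10−2·1/5=48/5; d'=(1−2·-13/10)/(48/5)=3/8
back: M2=3/8
back: M1=-13/10−1/5·3/8=-11/8
M: M0=0, M1=-11/8, M2=3/8, M3=0
seg 0: a=-2, c=M0/2=0, d=(M1−M0)/(6·3)=-11/144, b=Δ0−h0·(2M0+M1)/6=113/48
seg 1: a=3, c=M1/2=-11/16, d=(M2−M1)/(6·2)=7/48, b=Δ1−h1·(2M1+M2)/6=7/24
seg 2: a=2, c=M2/2=3/16, d=(M3−M2)/(6·3)=-1/48, b=Δ2−h2·(2M2+M3)/6=-17/24
t_q=9/2 → seg 1, τ=3/2; S=3+7/24·τ+-11/16·τ²+7/48·τ³=305/128

  seg 0: a=-2 b=113/48 c=0 d=-11/144
  seg 1: a=3 b=7/24 c=-11/16 d=7/48
  seg 2: a=2 b=-17/24 c=3/16 d=-1/48
S(9/2) = 305/128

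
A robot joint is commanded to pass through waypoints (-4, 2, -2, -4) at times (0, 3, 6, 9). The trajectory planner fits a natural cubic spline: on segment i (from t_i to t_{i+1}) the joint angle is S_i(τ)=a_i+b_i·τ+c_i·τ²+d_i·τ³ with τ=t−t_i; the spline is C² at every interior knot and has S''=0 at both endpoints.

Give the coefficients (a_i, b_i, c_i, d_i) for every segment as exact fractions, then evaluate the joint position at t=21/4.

Δ: Δ0=2, Δ1=-4/3, Δ2=-2/3
row 1: diag=12, rhs=-20; c'=1/4, d'=-5/3
row 2: denom=12−3·1/4=45/4; d'=(4−3·-5/3)/(45/4)=4/5
back: M2=4/5
back: M1=-5/3−1/4·4/5=-28/15
M: M0=0, M1=-28/15, M2=4/5, M3=0
seg 0: a=-4, c=M0/2=0, d=(M1−M0)/(6·3)=-14/135, b=Δ0−h0·(2M0+M1)/6=44/15
seg 1: a=2, c=M1/2=-14/15, d=(M2−M1)/(6·3)=4/27, b=Δ1−h1·(2M1+M2)/6=2/15
seg 2: a=-2, c=M2/2=2/5, d=(M3−M2)/(6·3)=-2/45, b=Δ2−h2·(2M2+M3)/6=-22/15
t_q=21/4 → seg 1, τ=9/4; S=2+2/15·τ+-14/15·τ²+4/27·τ³=-59/80

  seg 0: a=-4 b=44/15 c=0 d=-14/135
  seg 1: a=2 b=2/15 c=-14/15 d=4/27
  seg 2: a=-2 b=-22/15 c=2/5 d=-2/45
S(21/4) = -59/80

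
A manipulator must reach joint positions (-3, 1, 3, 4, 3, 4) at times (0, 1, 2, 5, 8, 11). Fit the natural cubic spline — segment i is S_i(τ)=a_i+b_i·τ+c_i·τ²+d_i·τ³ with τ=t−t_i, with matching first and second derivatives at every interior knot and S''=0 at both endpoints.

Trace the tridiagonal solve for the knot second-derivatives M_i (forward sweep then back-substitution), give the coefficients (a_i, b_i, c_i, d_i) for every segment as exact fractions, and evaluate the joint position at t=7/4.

  seg 0: a=-3 b=5587/1251 c=0 d=-583/1251
  seg 1: a=1 b=3838/1251 c=-583/417 d=413/1251
  seg 2: a=3 b=1579/1251 c=-170/417 d=368/11259
  seg 3: a=4 b=-377/1251 c=-142/1251 d=386/11259
  seg 4: a=3 b=-71/1251 c=244/1251 d=-244/11259
S(7/4) = 70825/26688

Δ: Δ0=4, Δ1=2, Δ2=1/3, Δ3=-1/3, Δ4=1/3
row 1: diag=4, rhs=-12; c'=1/4, d'=-3
row 2: denom=8−1·1/4=31/4; d'=(-10−1·-3)/(31/4)=-28/31
row 3: denom=12−3·12/31=336/31; d'=(-4−3·-28/31)/(336/31)=-5/42
row 4: denom=12−3·31/112=1251/112; d'=(4−3·-5/42)/(1251/112)=488/1251
back: M4=488/1251
back: M3=-5/42−31/112·488/1251=-284/1251
back: M2=-28/31−12/31·-284/1251=-340/417
back: M1=-3−1/4·-340/417=-1166/417
M: M0=0, M1=-1166/417, M2=-340/417, M3=-284/1251, M4=488/1251, M5=0
seg 0: a=-3, c=M0/2=0, d=(M1−M0)/(6·1)=-583/1251, b=Δ0−h0·(2M0+M1)/6=5587/1251
seg 1: a=1, c=M1/2=-583/417, d=(M2−M1)/(6·1)=413/1251, b=Δ1−h1·(2M1+M2)/6=3838/1251
seg 2: a=3, c=M2/2=-170/417, d=(M3−M2)/(6·3)=368/11259, b=Δ2−h2·(2M2+M3)/6=1579/1251
seg 3: a=4, c=M3/2=-142/1251, d=(M4−M3)/(6·3)=386/11259, b=Δ3−h3·(2M3+M4)/6=-377/1251
seg 4: a=3, c=M4/2=244/1251, d=(M5−M4)/(6·3)=-244/11259, b=Δ4−h4·(2M4+M5)/6=-71/1251
t_q=7/4 → seg 1, τ=3/4; S=1+3838/1251·τ+-583/417·τ²+413/1251·τ³=70825/26688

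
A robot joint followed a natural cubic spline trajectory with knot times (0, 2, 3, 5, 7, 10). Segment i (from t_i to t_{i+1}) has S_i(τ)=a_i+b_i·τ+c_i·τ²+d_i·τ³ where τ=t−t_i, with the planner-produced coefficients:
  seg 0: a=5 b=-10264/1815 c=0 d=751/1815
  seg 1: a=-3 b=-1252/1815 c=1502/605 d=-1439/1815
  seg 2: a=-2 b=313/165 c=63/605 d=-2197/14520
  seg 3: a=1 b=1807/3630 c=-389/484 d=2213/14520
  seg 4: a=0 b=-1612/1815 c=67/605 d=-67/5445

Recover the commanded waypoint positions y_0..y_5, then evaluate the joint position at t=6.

y_0=5 y_1=-3 y_2=-2 y_3=1 y_4=0 y_5=-2
S(6) = 4097/4840

y_0 = S_0(0) = a_0 = 5
y_1 = S_1(0) = a_1 = -3
y_2 = S_2(0) = a_2 = -2
y_3 = S_3(0) = a_3 = 1
y_4 = S_4(0) = a_4 = 0
y_5 = S_4(3) = -2
t_q=6 is in segment 3 (τ=1); S_3(τ)=4097/4840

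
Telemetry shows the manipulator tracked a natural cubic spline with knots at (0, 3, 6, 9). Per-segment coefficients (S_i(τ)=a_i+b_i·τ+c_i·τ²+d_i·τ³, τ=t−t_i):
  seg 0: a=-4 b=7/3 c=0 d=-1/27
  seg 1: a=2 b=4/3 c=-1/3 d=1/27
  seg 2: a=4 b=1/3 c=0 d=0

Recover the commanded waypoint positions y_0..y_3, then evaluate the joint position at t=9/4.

y_0=-4 y_1=2 y_2=4 y_3=5
S(9/4) = 53/64

y_0 = S_0(0) = a_0 = -4
y_1 = S_1(0) = a_1 = 2
y_2 = S_2(0) = a_2 = 4
y_3 = S_2(3) = 5
t_q=9/4 is in segment 0 (τ=9/4); S_0(τ)=53/64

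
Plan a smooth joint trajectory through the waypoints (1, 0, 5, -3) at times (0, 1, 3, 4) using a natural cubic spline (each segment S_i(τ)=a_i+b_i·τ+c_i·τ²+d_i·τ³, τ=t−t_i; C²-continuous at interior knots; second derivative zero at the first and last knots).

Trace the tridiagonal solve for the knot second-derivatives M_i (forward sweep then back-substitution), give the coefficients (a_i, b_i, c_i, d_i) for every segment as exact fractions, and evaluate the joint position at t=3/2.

Δ: Δ0=-1, Δ1=5/2, Δ2=-8
row 1: diag=6, rhs=21; c'=1/3, d'=7/2
row 2: denom=6−2·1/3=16/3; d'=(-63−2·7/2)/(16/3)=-105/8
back: M2=-105/8
back: M1=7/2−1/3·-105/8=63/8
M: M0=0, M1=63/8, M2=-105/8, M3=0
seg 0: a=1, c=M0/2=0, d=(M1−M0)/(6·1)=21/16, b=Δ0−h0·(2M0+M1)/6=-37/16
seg 1: a=0, c=M1/2=63/16, d=(M2−M1)/(6·2)=-7/4, b=Δ1−h1·(2M1+M2)/6=13/8
seg 2: a=5, c=M2/2=-105/16, d=(M3−M2)/(6·1)=35/16, b=Δ2−h2·(2M2+M3)/6=-29/8
t_q=3/2 → seg 1, τ=1/2; S=0+13/8·τ+63/16·τ²+-7/4·τ³=101/64

  seg 0: a=1 b=-37/16 c=0 d=21/16
  seg 1: a=0 b=13/8 c=63/16 d=-7/4
  seg 2: a=5 b=-29/8 c=-105/16 d=35/16
S(3/2) = 101/64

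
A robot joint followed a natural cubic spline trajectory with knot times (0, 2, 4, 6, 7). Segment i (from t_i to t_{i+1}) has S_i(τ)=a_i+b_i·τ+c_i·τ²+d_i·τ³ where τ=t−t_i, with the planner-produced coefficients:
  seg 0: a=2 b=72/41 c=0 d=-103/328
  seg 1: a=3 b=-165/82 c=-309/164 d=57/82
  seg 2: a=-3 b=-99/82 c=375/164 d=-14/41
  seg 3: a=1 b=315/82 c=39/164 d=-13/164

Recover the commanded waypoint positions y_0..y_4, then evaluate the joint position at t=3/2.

y_0=2 y_1=3 y_2=-3 y_3=1 y_4=5
S(3/2) = 9379/2624

y_0 = S_0(0) = a_0 = 2
y_1 = S_1(0) = a_1 = 3
y_2 = S_2(0) = a_2 = -3
y_3 = S_3(0) = a_3 = 1
y_4 = S_3(1) = 5
t_q=3/2 is in segment 0 (τ=3/2); S_0(τ)=9379/2624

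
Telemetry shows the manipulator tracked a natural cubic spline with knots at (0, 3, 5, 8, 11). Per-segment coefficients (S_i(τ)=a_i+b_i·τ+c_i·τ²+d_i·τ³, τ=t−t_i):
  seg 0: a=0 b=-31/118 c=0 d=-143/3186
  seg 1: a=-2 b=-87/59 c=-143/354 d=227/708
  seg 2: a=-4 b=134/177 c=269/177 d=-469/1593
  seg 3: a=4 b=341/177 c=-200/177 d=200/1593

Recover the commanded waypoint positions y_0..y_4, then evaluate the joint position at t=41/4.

y_0 = S_0(0) = a_0 = 0
y_1 = S_1(0) = a_1 = -2
y_2 = S_2(0) = a_2 = -4
y_3 = S_3(0) = a_3 = 4
y_4 = S_3(3) = 3
t_q=41/4 is in segment 3 (τ=9/4); S_3(τ)=1909/472

y_0=0 y_1=-2 y_2=-4 y_3=4 y_4=3
S(41/4) = 1909/472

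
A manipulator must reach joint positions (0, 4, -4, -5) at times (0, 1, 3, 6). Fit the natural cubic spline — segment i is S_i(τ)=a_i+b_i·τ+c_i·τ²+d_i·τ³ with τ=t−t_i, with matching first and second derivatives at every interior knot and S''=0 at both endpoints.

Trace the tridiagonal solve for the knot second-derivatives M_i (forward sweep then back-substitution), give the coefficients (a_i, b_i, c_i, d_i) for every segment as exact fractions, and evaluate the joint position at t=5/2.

  seg 0: a=0 b=467/84 c=0 d=-131/84
  seg 1: a=4 b=37/42 c=-131/28 d=47/42
  seg 2: a=-4 b=-185/42 c=57/28 d=-19/84
S(5/2) = -10/7

Δ: Δ0=4, Δ1=-4, Δ2=-1/3
row 1: diag=6, rhs=-48; c'=1/3, d'=-8
row 2: denom=10−2·1/3=28/3; d'=(22−2·-8)/(28/3)=57/14
back: M2=57/14
back: M1=-8−1/3·57/14=-131/14
M: M0=0, M1=-131/14, M2=57/14, M3=0
seg 0: a=0, c=M0/2=0, d=(M1−M0)/(6·1)=-131/84, b=Δ0−h0·(2M0+M1)/6=467/84
seg 1: a=4, c=M1/2=-131/28, d=(M2−M1)/(6·2)=47/42, b=Δ1−h1·(2M1+M2)/6=37/42
seg 2: a=-4, c=M2/2=57/28, d=(M3−M2)/(6·3)=-19/84, b=Δ2−h2·(2M2+M3)/6=-185/42
t_q=5/2 → seg 1, τ=3/2; S=4+37/42·τ+-131/28·τ²+47/42·τ³=-10/7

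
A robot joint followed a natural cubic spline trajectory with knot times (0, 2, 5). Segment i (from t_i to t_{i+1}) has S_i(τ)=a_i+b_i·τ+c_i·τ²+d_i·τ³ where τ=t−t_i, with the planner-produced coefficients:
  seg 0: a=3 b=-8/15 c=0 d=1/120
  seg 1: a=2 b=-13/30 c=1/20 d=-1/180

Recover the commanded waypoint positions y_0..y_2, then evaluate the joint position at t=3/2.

y_0 = S_0(0) = a_0 = 3
y_1 = S_1(0) = a_1 = 2
y_2 = S_1(3) = 1
t_q=3/2 is in segment 0 (τ=3/2); S_0(τ)=713/320

y_0=3 y_1=2 y_2=1
S(3/2) = 713/320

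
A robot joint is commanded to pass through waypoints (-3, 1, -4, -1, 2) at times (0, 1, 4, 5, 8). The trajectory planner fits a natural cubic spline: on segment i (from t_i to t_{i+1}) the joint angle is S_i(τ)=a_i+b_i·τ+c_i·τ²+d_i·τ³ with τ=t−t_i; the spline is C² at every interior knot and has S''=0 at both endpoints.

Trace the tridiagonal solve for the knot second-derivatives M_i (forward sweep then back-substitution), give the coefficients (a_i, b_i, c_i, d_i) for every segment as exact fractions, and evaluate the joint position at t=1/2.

  seg 0: a=-3 b=2203/432 c=0 d=-475/432
  seg 1: a=1 b=389/216 c=-475/144 d=2777/3888
  seg 2: a=-4 b=559/432 c=169/54 d=-205/144
  seg 3: a=-1 b=709/216 c=-493/432 d=493/3888
S(1/2) = -677/1152

Δ: Δ0=4, Δ1=-5/3, Δ2=3, Δ3=1
row 1: diag=8, rhs=-34; c'=3/8, d'=-17/4
row 2: denom=8−3·3/8=55/8; d'=(28−3·-17/4)/(55/8)=326/55
row 3: denom=8−1·8/55=432/55; d'=(-12−1·326/55)/(432/55)=-493/216
back: M3=-493/216
back: M2=326/55−8/55·-493/216=169/27
back: M1=-17/4−3/8·169/27=-475/72
M: M0=0, M1=-475/72, M2=169/27, M3=-493/216, M4=0
seg 0: a=-3, c=M0/2=0, d=(M1−M0)/(6·1)=-475/432, b=Δ0−h0·(2M0+M1)/6=2203/432
seg 1: a=1, c=M1/2=-475/144, d=(M2−M1)/(6·3)=2777/3888, b=Δ1−h1·(2M1+M2)/6=389/216
seg 2: a=-4, c=M2/2=169/54, d=(M3−M2)/(6·1)=-205/144, b=Δ2−h2·(2M2+M3)/6=559/432
seg 3: a=-1, c=M3/2=-493/432, d=(M4−M3)/(6·3)=493/3888, b=Δ3−h3·(2M3+M4)/6=709/216
t_q=1/2 → seg 0, τ=1/2; S=-3+2203/432·τ+0·τ²+-475/432·τ³=-677/1152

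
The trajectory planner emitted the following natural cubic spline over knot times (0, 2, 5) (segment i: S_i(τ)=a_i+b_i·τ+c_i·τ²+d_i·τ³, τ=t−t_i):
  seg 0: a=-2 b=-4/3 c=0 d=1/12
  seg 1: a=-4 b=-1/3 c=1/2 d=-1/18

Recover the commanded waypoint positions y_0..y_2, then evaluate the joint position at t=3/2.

y_0 = S_0(0) = a_0 = -2
y_1 = S_1(0) = a_1 = -4
y_2 = S_1(3) = -2
t_q=3/2 is in segment 0 (τ=3/2); S_0(τ)=-119/32

y_0=-2 y_1=-4 y_2=-2
S(3/2) = -119/32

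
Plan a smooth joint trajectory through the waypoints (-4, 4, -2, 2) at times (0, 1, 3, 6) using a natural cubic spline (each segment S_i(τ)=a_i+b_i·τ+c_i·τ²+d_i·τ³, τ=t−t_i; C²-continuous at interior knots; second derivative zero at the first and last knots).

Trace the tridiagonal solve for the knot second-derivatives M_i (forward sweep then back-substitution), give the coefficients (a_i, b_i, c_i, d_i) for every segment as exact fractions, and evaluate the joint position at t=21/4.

Δ: Δ0=8, Δ1=-3, Δ2=4/3
row 1: diag=6, rhs=-66; c'=1/3, d'=-11
row 2: denom=10−2·1/3=28/3; d'=(26−2·-11)/(28/3)=36/7
back: M2=36/7
back: M1=-11−1/3·36/7=-89/7
M: M0=0, M1=-89/7, M2=36/7, M3=0
seg 0: a=-4, c=M0/2=0, d=(M1−M0)/(6·1)=-89/42, b=Δ0−h0·(2M0+M1)/6=425/42
seg 1: a=4, c=M1/2=-89/14, d=(M2−M1)/(6·2)=125/84, b=Δ1−h1·(2M1+M2)/6=79/21
seg 2: a=-2, c=M2/2=18/7, d=(M3−M2)/(6·3)=-2/7, b=Δ2−h2·(2M2+M3)/6=-80/21
t_q=21/4 → seg 2, τ=9/4; S=-2+-80/21·τ+18/7·τ²+-2/7·τ³=-181/224

  seg 0: a=-4 b=425/42 c=0 d=-89/42
  seg 1: a=4 b=79/21 c=-89/14 d=125/84
  seg 2: a=-2 b=-80/21 c=18/7 d=-2/7
S(21/4) = -181/224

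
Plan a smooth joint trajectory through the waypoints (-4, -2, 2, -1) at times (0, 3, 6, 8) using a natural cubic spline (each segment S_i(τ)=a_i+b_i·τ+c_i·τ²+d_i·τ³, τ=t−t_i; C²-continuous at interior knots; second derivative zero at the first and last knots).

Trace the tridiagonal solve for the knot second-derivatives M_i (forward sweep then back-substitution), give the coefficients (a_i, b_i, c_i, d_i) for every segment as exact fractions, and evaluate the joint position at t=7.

Δ: Δ0=2/3, Δ1=4/3, Δ2=-3/2
row 1: diag=12, rhs=4; c'=1/4, d'=1/3
row 2: denom=10−3·1/4=37/4; d'=(-17−3·1/3)/(37/4)=-72/37
back: M2=-72/37
back: M1=1/3−1/4·-72/37=91/111
M: M0=0, M1=91/111, M2=-72/37, M3=0
seg 0: a=-4, c=M0/2=0, d=(M1−M0)/(6·3)=91/1998, b=Δ0−h0·(2M0+M1)/6=19/74
seg 1: a=-2, c=M1/2=91/222, d=(M2−M1)/(6·3)=-307/1998, b=Δ1−h1·(2M1+M2)/6=55/37
seg 2: a=2, c=M2/2=-36/37, d=(M3−M2)/(6·2)=6/37, b=Δ2−h2·(2M2+M3)/6=-15/74
t_q=7 → seg 2, τ=1; S=2+-15/74·τ+-36/37·τ²+6/37·τ³=73/74

  seg 0: a=-4 b=19/74 c=0 d=91/1998
  seg 1: a=-2 b=55/37 c=91/222 d=-307/1998
  seg 2: a=2 b=-15/74 c=-36/37 d=6/37
S(7) = 73/74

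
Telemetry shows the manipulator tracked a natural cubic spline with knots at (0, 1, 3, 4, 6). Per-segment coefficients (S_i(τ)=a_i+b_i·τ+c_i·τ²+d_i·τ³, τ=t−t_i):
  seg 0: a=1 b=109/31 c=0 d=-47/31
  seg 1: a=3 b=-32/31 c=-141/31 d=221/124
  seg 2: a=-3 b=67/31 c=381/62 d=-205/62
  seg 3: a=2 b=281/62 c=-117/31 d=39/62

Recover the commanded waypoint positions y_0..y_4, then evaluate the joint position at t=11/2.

y_0 = S_0(0) = a_0 = 1
y_1 = S_1(0) = a_1 = 3
y_2 = S_2(0) = a_2 = -3
y_3 = S_3(0) = a_3 = 2
y_4 = S_3(2) = 1
t_q=11/2 is in segment 3 (τ=3/2); S_3(τ)=1205/496

y_0=1 y_1=3 y_2=-3 y_3=2 y_4=1
S(11/2) = 1205/496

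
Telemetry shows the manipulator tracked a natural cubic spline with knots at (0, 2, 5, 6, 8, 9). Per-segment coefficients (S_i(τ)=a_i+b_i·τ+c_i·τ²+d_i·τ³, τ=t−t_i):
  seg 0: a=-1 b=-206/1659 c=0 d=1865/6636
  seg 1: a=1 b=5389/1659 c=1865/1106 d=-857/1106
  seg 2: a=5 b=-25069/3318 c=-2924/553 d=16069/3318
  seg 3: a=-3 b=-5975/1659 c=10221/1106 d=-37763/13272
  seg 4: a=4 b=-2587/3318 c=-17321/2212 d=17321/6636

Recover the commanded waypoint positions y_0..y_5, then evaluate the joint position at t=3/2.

y_0 = S_0(0) = a_0 = -1
y_1 = S_1(0) = a_1 = 1
y_2 = S_2(0) = a_2 = 5
y_3 = S_3(0) = a_3 = -3
y_4 = S_4(0) = a_4 = 4
y_5 = S_4(1) = -2
t_q=3/2 is in segment 0 (τ=3/2); S_0(τ)=-601/2528

y_0=-1 y_1=1 y_2=5 y_3=-3 y_4=4 y_5=-2
S(3/2) = -601/2528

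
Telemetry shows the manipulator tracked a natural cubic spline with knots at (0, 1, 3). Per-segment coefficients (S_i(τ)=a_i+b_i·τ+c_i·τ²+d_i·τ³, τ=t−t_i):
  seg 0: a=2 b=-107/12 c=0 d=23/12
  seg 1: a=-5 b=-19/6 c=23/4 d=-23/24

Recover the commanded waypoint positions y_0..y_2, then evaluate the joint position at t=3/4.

y_0=2 y_1=-5 y_2=4
S(3/4) = -993/256

y_0 = S_0(0) = a_0 = 2
y_1 = S_1(0) = a_1 = -5
y_2 = S_1(2) = 4
t_q=3/4 is in segment 0 (τ=3/4); S_0(τ)=-993/256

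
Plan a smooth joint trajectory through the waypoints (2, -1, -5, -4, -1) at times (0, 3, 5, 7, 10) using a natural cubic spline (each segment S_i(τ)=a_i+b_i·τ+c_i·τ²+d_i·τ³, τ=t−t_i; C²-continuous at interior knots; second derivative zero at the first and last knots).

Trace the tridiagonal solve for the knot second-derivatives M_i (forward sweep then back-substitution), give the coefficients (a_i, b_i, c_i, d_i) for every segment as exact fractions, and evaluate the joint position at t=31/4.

Δ: Δ0=-1, Δ1=-2, Δ2=1/2, Δ3=1
row 1: diag=10, rhs=-6; c'=1/5, d'=-3/5
row 2: denom=8−2·1/5=38/5; d'=(15−2·-3/5)/(38/5)=81/38
row 3: denom=10−2·5/19=180/19; d'=(3−2·81/38)/(180/19)=-2/15
back: M3=-2/15
back: M2=81/38−5/19·-2/15=13/6
back: M1=-3/5−1/5·13/6=-31/30
M: M0=0, M1=-31/30, M2=13/6, M3=-2/15, M4=0
seg 0: a=2, c=M0/2=0, d=(M1−M0)/(6·3)=-31/540, b=Δ0−h0·(2M0+M1)/6=-29/60
seg 1: a=-1, c=M1/2=-31/60, d=(M2−M1)/(6·2)=4/15, b=Δ1−h1·(2M1+M2)/6=-61/30
seg 2: a=-5, c=M2/2=13/12, d=(M3−M2)/(6·2)=-23/120, b=Δ2−h2·(2M2+M3)/6=-9/10
seg 3: a=-4, c=M3/2=-1/15, d=(M4−M3)/(6·3)=1/135, b=Δ3−h3·(2M3+M4)/6=17/15
t_q=31/4 → seg 3, τ=3/4; S=-4+17/15·τ+-1/15·τ²+1/135·τ³=-1019/320

  seg 0: a=2 b=-29/60 c=0 d=-31/540
  seg 1: a=-1 b=-61/30 c=-31/60 d=4/15
  seg 2: a=-5 b=-9/10 c=13/12 d=-23/120
  seg 3: a=-4 b=17/15 c=-1/15 d=1/135
S(31/4) = -1019/320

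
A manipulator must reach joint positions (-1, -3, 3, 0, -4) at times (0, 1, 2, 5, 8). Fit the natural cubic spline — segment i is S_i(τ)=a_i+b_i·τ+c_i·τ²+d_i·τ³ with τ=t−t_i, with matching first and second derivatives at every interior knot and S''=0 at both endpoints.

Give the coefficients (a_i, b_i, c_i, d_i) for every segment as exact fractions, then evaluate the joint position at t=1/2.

  seg 0: a=-1 b=-1451/336 c=0 d=779/336
  seg 1: a=-3 b=443/168 c=779/112 d=-1207/336
  seg 2: a=3 b=277/48 c=-107/28 d=1577/3024
  seg 3: a=0 b=-517/168 c=293/336 d=-293/3024
S(1/2) = -2571/896

Δ: Δ0=-2, Δ1=6, Δ2=-1, Δ3=-4/3
row 1: diag=4, rhs=48; c'=1/4, d'=12
row 2: denom=8−1·1/4=31/4; d'=(-42−1·12)/(31/4)=-216/31
row 3: denom=12−3·12/31=336/31; d'=(-2−3·-216/31)/(336/31)=293/168
back: M3=293/168
back: M2=-216/31−12/31·293/168=-107/14
back: M1=12−1/4·-107/14=779/56
M: M0=0, M1=779/56, M2=-107/14, M3=293/168, M4=0
seg 0: a=-1, c=M0/2=0, d=(M1−M0)/(6·1)=779/336, b=Δ0−h0·(2M0+M1)/6=-1451/336
seg 1: a=-3, c=M1/2=779/112, d=(M2−M1)/(6·1)=-1207/336, b=Δ1−h1·(2M1+M2)/6=443/168
seg 2: a=3, c=M2/2=-107/28, d=(M3−M2)/(6·3)=1577/3024, b=Δ2−h2·(2M2+M3)/6=277/48
seg 3: a=0, c=M3/2=293/336, d=(M4−M3)/(6·3)=-293/3024, b=Δ3−h3·(2M3+M4)/6=-517/168
t_q=1/2 → seg 0, τ=1/2; S=-1+-1451/336·τ+0·τ²+779/336·τ³=-2571/896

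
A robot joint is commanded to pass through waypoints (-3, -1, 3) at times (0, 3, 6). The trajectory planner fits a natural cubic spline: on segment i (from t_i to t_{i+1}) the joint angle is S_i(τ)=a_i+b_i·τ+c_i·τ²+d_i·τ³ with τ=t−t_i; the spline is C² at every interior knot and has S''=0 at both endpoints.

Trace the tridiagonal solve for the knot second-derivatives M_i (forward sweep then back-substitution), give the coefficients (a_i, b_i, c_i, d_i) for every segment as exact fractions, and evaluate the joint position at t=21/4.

Δ: Δ0=2/3, Δ1=4/3
row 1: diag=12, rhs=4; c'=1/4, d'=1/3
back: M1=1/3
M: M0=0, M1=1/3, M2=0
seg 0: a=-3, c=M0/2=0, d=(M1−M0)/(6·3)=1/54, b=Δ0−h0·(2M0+M1)/6=1/2
seg 1: a=-1, c=M1/2=1/6, d=(M2−M1)/(6·3)=-1/54, b=Δ1−h1·(2M1+M2)/6=1
t_q=21/4 → seg 1, τ=9/4; S=-1+1·τ+1/6·τ²+-1/54·τ³=241/128

  seg 0: a=-3 b=1/2 c=0 d=1/54
  seg 1: a=-1 b=1 c=1/6 d=-1/54
S(21/4) = 241/128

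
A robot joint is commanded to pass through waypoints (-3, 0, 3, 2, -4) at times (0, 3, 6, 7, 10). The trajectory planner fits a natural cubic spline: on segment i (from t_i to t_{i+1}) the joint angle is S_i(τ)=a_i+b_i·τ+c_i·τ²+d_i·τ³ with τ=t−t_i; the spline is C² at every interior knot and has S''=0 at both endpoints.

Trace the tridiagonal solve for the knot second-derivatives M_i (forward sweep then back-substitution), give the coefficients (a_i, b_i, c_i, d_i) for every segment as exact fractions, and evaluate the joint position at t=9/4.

  seg 0: a=-3 b=61/76 c=0 d=5/228
  seg 1: a=0 b=53/38 c=15/76 d=-25/228
  seg 2: a=3 b=-29/76 c=-15/19 d=13/76
  seg 3: a=2 b=-55/38 c=-21/76 d=7/228
S(9/4) = -4593/4864

Δ: Δ0=1, Δ1=1, Δ2=-1, Δ3=-2
row 1: diag=12, rhs=0; c'=1/4, d'=0
row 2: denom=8−3·1/4=29/4; d'=(-12−3·0)/(29/4)=-48/29
row 3: denom=8−1·4/29=228/29; d'=(-6−1·-48/29)/(228/29)=-21/38
back: M3=-21/38
back: M2=-48/29−4/29·-21/38=-30/19
back: M1=0−1/4·-30/19=15/38
M: M0=0, M1=15/38, M2=-30/19, M3=-21/38, M4=0
seg 0: a=-3, c=M0/2=0, d=(M1−M0)/(6·3)=5/228, b=Δ0−h0·(2M0+M1)/6=61/76
seg 1: a=0, c=M1/2=15/76, d=(M2−M1)/(6·3)=-25/228, b=Δ1−h1·(2M1+M2)/6=53/38
seg 2: a=3, c=M2/2=-15/19, d=(M3−M2)/(6·1)=13/76, b=Δ2−h2·(2M2+M3)/6=-29/76
seg 3: a=2, c=M3/2=-21/76, d=(M4−M3)/(6·3)=7/228, b=Δ3−h3·(2M3+M4)/6=-55/38
t_q=9/4 → seg 0, τ=9/4; S=-3+61/76·τ+0·τ²+5/228·τ³=-4593/4864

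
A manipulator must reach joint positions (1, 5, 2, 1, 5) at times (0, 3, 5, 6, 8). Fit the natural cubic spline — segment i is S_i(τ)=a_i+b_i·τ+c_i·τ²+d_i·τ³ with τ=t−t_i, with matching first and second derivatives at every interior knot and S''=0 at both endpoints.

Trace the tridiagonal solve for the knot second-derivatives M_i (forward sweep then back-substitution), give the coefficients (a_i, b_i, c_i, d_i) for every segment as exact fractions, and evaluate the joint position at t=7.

  seg 0: a=1 b=4393/1956 c=0 d=-595/5868
  seg 1: a=5 b=-481/978 c=-595/652 d=799/3912
  seg 2: a=2 b=-827/489 c=51/163 d=185/489
  seg 3: a=1 b=34/489 c=236/163 d=-118/489
S(7) = 371/163

Δ: Δ0=4/3, Δ1=-3/2, Δ2=-1, Δ3=2
row 1: diag=10, rhs=-17; c'=1/5, d'=-17/10
row 2: denom=6−2·1/5=28/5; d'=(3−2·-17/10)/(28/5)=8/7
row 3: denom=6−1·5/28=163/28; d'=(18−1·8/7)/(163/28)=472/163
back: M3=472/163
back: M2=8/7−5/28·472/163=102/163
back: M1=-17/10−1/5·102/163=-595/326
M: M0=0, M1=-595/326, M2=102/163, M3=472/163, M4=0
seg 0: a=1, c=M0/2=0, d=(M1−M0)/(6·3)=-595/5868, b=Δ0−h0·(2M0+M1)/6=4393/1956
seg 1: a=5, c=M1/2=-595/652, d=(M2−M1)/(6·2)=799/3912, b=Δ1−h1·(2M1+M2)/6=-481/978
seg 2: a=2, c=M2/2=51/163, d=(M3−M2)/(6·1)=185/489, b=Δ2−h2·(2M2+M3)/6=-827/489
seg 3: a=1, c=M3/2=236/163, d=(M4−M3)/(6·2)=-118/489, b=Δ3−h3·(2M3+M4)/6=34/489
t_q=7 → seg 3, τ=1; S=1+34/489·τ+236/163·τ²+-118/489·τ³=371/163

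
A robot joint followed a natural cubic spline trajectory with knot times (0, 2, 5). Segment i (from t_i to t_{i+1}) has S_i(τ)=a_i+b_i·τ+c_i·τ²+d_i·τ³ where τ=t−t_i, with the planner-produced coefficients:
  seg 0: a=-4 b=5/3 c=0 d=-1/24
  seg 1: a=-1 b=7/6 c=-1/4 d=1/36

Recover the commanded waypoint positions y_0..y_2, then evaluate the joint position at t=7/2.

y_0 = S_0(0) = a_0 = -4
y_1 = S_1(0) = a_1 = -1
y_2 = S_1(3) = 1
t_q=7/2 is in segment 1 (τ=3/2); S_1(τ)=9/32

y_0=-4 y_1=-1 y_2=1
S(7/2) = 9/32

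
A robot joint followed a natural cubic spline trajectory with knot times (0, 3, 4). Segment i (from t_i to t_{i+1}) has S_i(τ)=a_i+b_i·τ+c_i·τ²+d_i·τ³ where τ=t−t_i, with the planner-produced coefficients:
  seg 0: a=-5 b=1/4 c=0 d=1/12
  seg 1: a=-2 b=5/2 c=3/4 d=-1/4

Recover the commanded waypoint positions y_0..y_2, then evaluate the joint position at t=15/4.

y_0=-5 y_1=-2 y_2=1
S(15/4) = 49/256

y_0 = S_0(0) = a_0 = -5
y_1 = S_1(0) = a_1 = -2
y_2 = S_1(1) = 1
t_q=15/4 is in segment 1 (τ=3/4); S_1(τ)=49/256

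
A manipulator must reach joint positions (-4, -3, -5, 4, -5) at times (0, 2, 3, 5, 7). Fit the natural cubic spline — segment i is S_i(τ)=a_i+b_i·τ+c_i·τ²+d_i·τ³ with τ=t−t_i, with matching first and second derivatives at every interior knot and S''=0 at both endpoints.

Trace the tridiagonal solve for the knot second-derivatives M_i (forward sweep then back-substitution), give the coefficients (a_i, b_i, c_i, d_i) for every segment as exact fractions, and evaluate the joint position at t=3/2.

Δ: Δ0=1/2, Δ1=-2, Δ2=9/2, Δ3=-9/2
row 1: diag=6, rhs=-15; c'=1/6, d'=-5/2
row 2: denom=6−1·1/6=35/6; d'=(39−1·-5/2)/(35/6)=249/35
row 3: denom=8−2·12/35=256/35; d'=(-54−2·249/35)/(256/35)=-597/64
back: M3=-597/64
back: M2=249/35−12/35·-597/64=165/16
back: M1=-5/2−1/6·165/16=-135/32
M: M0=0, M1=-135/32, M2=165/16, M3=-597/64, M4=0
seg 0: a=-4, c=M0/2=0, d=(M1−M0)/(6·2)=-45/128, b=Δ0−h0·(2M0+M1)/6=61/32
seg 1: a=-3, c=M1/2=-135/64, d=(M2−M1)/(6·1)=155/64, b=Δ1−h1·(2M1+M2)/6=-37/16
seg 2: a=-5, c=M2/2=165/32, d=(M3−M2)/(6·2)=-419/256, b=Δ2−h2·(2M2+M3)/6=47/64
seg 3: a=4, c=M3/2=-597/128, d=(M4−M3)/(6·2)=199/256, b=Δ3−h3·(2M3+M4)/6=55/32
t_q=3/2 → seg 0, τ=3/2; S=-4+61/32·τ+0·τ²+-45/128·τ³=-2383/1024

  seg 0: a=-4 b=61/32 c=0 d=-45/128
  seg 1: a=-3 b=-37/16 c=-135/64 d=155/64
  seg 2: a=-5 b=47/64 c=165/32 d=-419/256
  seg 3: a=4 b=55/32 c=-597/128 d=199/256
S(3/2) = -2383/1024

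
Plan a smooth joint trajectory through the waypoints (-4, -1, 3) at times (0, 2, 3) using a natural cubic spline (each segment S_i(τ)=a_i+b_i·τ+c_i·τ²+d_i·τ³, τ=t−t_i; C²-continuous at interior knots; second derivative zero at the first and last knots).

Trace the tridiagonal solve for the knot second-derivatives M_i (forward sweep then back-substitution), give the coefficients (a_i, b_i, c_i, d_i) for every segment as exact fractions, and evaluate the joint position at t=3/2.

Δ: Δ0=3/2, Δ1=4
row 1: diag=6, rhs=15; c'=1/6, d'=5/2
back: M1=5/2
M: M0=0, M1=5/2, M2=0
seg 0: a=-4, c=M0/2=0, d=(M1−M0)/(6·2)=5/24, b=Δ0−h0·(2M0+M1)/6=2/3
seg 1: a=-1, c=M1/2=5/4, d=(M2−M1)/(6·1)=-5/12, b=Δ1−h1·(2M1+M2)/6=19/6
t_q=3/2 → seg 0, τ=3/2; S=-4+2/3·τ+0·τ²+5/24·τ³=-147/64

  seg 0: a=-4 b=2/3 c=0 d=5/24
  seg 1: a=-1 b=19/6 c=5/4 d=-5/12
S(3/2) = -147/64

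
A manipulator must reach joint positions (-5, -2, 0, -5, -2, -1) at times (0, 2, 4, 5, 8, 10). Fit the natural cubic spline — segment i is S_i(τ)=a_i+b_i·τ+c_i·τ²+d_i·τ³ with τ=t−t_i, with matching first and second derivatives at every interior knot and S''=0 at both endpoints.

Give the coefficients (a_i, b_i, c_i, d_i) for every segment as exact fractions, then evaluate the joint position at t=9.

  seg 0: a=-5 b=758/761 c=0 d=767/6088
  seg 1: a=-2 b=3817/1522 c=2301/3044 d=-1149/1522
  seg 2: a=0 b=-5369/1522 c=-11487/3044 d=7005/3044
  seg 3: a=-5 b=-12697/3044 c=2382/761 d=-1427/3044
  seg 4: a=-2 b=2971/1522 c=-3315/3044 d=1105/6088
S(9) = -5817/6088

Δ: Δ0=3/2, Δ1=1, Δ2=-5, Δ3=1, Δ4=1/2
row 1: diag=8, rhs=-3; c'=1/4, d'=-3/8
row 2: denom=6−2·1/4=11/2; d'=(-36−2·-3/8)/(11/2)=-141/22
row 3: denom=8−1·2/11=86/11; d'=(36−1·-141/22)/(86/11)=933/172
row 4: denom=10−3·33/86=761/86; d'=(-3−3·933/172)/(761/86)=-3315/1522
back: M4=-3315/1522
back: M3=933/172−33/86·-3315/1522=4764/761
back: M2=-141/22−2/11·4764/761=-11487/1522
back: M1=-3/8−1/4·-11487/1522=2301/1522
M: M0=0, M1=2301/1522, M2=-11487/1522, M3=4764/761, M4=-3315/1522, M5=0
seg 0: a=-5, c=M0/2=0, d=(M1−M0)/(6·2)=767/6088, b=Δ0−h0·(2M0+M1)/6=758/761
seg 1: a=-2, c=M1/2=2301/3044, d=(M2−M1)/(6·2)=-1149/1522, b=Δ1−h1·(2M1+M2)/6=3817/1522
seg 2: a=0, c=M2/2=-11487/3044, d=(M3−M2)/(6·1)=7005/3044, b=Δ2−h2·(2M2+M3)/6=-5369/1522
seg 3: a=-5, c=M3/2=2382/761, d=(M4−M3)/(6·3)=-1427/3044, b=Δ3−h3·(2M3+M4)/6=-12697/3044
seg 4: a=-2, c=M4/2=-3315/3044, d=(M5−M4)/(6·2)=1105/6088, b=Δ4−h4·(2M4+M5)/6=2971/1522
t_q=9 → seg 4, τ=1; S=-2+2971/1522·τ+-3315/3044·τ²+1105/6088·τ³=-5817/6088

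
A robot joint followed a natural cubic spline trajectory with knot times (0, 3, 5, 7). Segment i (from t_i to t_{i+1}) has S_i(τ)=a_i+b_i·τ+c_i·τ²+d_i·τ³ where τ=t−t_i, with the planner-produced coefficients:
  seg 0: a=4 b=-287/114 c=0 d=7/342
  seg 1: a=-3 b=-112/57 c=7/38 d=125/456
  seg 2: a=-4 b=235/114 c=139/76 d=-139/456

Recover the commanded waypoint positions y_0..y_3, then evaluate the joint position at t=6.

y_0=4 y_1=-3 y_2=-4 y_3=5
S(6) = -63/152

y_0 = S_0(0) = a_0 = 4
y_1 = S_1(0) = a_1 = -3
y_2 = S_2(0) = a_2 = -4
y_3 = S_2(2) = 5
t_q=6 is in segment 2 (τ=1); S_2(τ)=-63/152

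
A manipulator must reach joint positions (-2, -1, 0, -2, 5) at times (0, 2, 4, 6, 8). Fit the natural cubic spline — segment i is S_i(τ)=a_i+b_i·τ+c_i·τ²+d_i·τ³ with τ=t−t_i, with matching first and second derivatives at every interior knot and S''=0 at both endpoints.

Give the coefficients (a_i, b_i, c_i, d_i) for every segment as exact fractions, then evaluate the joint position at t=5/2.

Δ: Δ0=1/2, Δ1=1/2, Δ2=-1, Δ3=7/2
row 1: diag=8, rhs=0; c'=1/4, d'=0
row 2: denom=8−2·1/4=15/2; d'=(-9−2·0)/(15/2)=-6/5
row 3: denom=8−2·4/15=112/15; d'=(27−2·-6/5)/(112/15)=63/16
back: M3=63/16
back: M2=-6/5−4/15·63/16=-9/4
back: M1=0−1/4·-9/4=9/16
M: M0=0, M1=9/16, M2=-9/4, M3=63/16, M4=0
seg 0: a=-2, c=M0/2=0, d=(M1−M0)/(6·2)=3/64, b=Δ0−h0·(2M0+M1)/6=5/16
seg 1: a=-1, c=M1/2=9/32, d=(M2−M1)/(6·2)=-15/64, b=Δ1−h1·(2M1+M2)/6=7/8
seg 2: a=0, c=M2/2=-9/8, d=(M3−M2)/(6·2)=33/64, b=Δ2−h2·(2M2+M3)/6=-13/16
seg 3: a=-2, c=M3/2=63/32, d=(M4−M3)/(6·2)=-21/64, b=Δ3−h3·(2M3+M4)/6=7/8
t_q=5/2 → seg 1, τ=1/2; S=-1+7/8·τ+9/32·τ²+-15/64·τ³=-267/512

  seg 0: a=-2 b=5/16 c=0 d=3/64
  seg 1: a=-1 b=7/8 c=9/32 d=-15/64
  seg 2: a=0 b=-13/16 c=-9/8 d=33/64
  seg 3: a=-2 b=7/8 c=63/32 d=-21/64
S(5/2) = -267/512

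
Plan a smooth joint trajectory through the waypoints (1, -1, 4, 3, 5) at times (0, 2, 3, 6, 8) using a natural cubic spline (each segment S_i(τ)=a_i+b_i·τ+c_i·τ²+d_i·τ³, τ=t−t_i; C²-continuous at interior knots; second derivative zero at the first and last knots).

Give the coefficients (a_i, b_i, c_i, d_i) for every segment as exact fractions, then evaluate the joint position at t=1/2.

Δ: Δ0=-1, Δ1=5, Δ2=-1/3, Δ3=1
row 1: diag=6, rhs=36; c'=1/6, d'=6
row 2: denom=8−1·1/6=47/6; d'=(-32−1·6)/(47/6)=-228/47
row 3: denom=10−3·18/47=416/47; d'=(8−3·-228/47)/(416/47)=265/104
back: M3=265/104
back: M2=-228/47−18/47·265/104=-303/52
back: M1=6−1/6·-303/52=725/104
M: M0=0, M1=725/104, M2=-303/52, M3=265/104, M4=0
seg 0: a=1, c=M0/2=0, d=(M1−M0)/(6·2)=725/1248, b=Δ0−h0·(2M0+M1)/6=-1037/312
seg 1: a=-1, c=M1/2=725/208, d=(M2−M1)/(6·1)=-1331/624, b=Δ1−h1·(2M1+M2)/6=569/156
seg 2: a=4, c=M2/2=-303/104, d=(M3−M2)/(6·3)=67/144, b=Δ2−h2·(2M2+M3)/6=2633/624
seg 3: a=3, c=M3/2=265/208, d=(M4−M3)/(6·2)=-265/1248, b=Δ3−h3·(2M3+M4)/6=-109/156
t_q=1/2 → seg 0, τ=1/2; S=1+-1037/312·τ+0·τ²+725/1248·τ³=-1961/3328

  seg 0: a=1 b=-1037/312 c=0 d=725/1248
  seg 1: a=-1 b=569/156 c=725/208 d=-1331/624
  seg 2: a=4 b=2633/624 c=-303/104 d=67/144
  seg 3: a=3 b=-109/156 c=265/208 d=-265/1248
S(1/2) = -1961/3328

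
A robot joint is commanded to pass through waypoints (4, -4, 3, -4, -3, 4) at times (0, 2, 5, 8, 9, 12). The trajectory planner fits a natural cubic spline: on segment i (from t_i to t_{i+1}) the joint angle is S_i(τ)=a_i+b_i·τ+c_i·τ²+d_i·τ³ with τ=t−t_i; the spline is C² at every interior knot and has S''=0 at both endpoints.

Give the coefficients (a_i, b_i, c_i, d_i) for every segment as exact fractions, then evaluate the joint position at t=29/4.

  seg 0: a=4 b=-11992/2091 c=0 d=907/2091
  seg 1: a=-4 b=-1108/2091 c=1814/697 d=-10339/18819
  seg 2: a=3 b=31/123 c=-4897/2091 d=3095/6273
  seg 3: a=-4 b=-1000/2091 c=4388/2091 d=-1297/2091
  seg 4: a=-3 b=1295/697 c=497/2091 d=-497/18819
S(29/4) = -119061/44608

Δ: Δ0=-4, Δ1=7/3, Δ2=-7/3, Δ3=1, Δ4=7/3
row 1: diag=10, rhs=38; c'=3/10, d'=19/5
row 2: denom=12−3·3/10=111/10; d'=(-28−3·19/5)/(111/10)=-394/111
row 3: denom=8−3·10/37=266/37; d'=(20−3·-394/111)/(266/37)=81/19
row 4: denom=8−1·37/266=2091/266; d'=(8−1·81/19)/(2091/266)=994/2091
back: M4=994/2091
back: M3=81/19−37/266·994/2091=8776/2091
back: M2=-394/111−10/37·8776/2091=-9794/2091
back: M1=19/5−3/10·-9794/2091=3628/697
M: M0=0, M1=3628/697, M2=-9794/2091, M3=8776/2091, M4=994/2091, M5=0
seg 0: a=4, c=M0/2=0, d=(M1−M0)/(6·2)=907/2091, b=Δ0−h0·(2M0+M1)/6=-11992/2091
seg 1: a=-4, c=M1/2=1814/697, d=(M2−M1)/(6·3)=-10339/18819, b=Δ1−h1·(2M1+M2)/6=-1108/2091
seg 2: a=3, c=M2/2=-4897/2091, d=(M3−M2)/(6·3)=3095/6273, b=Δ2−h2·(2M2+M3)/6=31/123
seg 3: a=-4, c=M3/2=4388/2091, d=(M4−M3)/(6·1)=-1297/2091, b=Δ3−h3·(2M3+M4)/6=-1000/2091
seg 4: a=-3, c=M4/2=497/2091, d=(M5−M4)/(6·3)=-497/18819, b=Δ4−h4·(2M4+M5)/6=1295/697
t_q=29/4 → seg 2, τ=9/4; S=3+31/123·τ+-4897/2091·τ²+3095/6273·τ³=-119061/44608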